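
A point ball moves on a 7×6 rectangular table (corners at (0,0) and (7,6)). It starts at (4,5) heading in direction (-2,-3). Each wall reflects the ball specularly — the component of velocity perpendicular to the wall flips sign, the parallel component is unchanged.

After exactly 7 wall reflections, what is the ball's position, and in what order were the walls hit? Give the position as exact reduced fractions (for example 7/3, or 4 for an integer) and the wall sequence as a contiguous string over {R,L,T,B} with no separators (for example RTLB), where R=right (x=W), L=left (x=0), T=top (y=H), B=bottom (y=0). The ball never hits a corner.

1. t=5/3 → B at (2/3,0); v=(-2,3)
2. t=1/3 → L at (0,1); v=(2,3)
3. t=5/3 → T at (10/3,6); v=(2,-3)
4. t=11/6 → R at (7,1/2); v=(-2,-3)
5. t=1/6 → B at (20/3,0); v=(-2,3)
6. t=2 → T at (8/3,6); v=(-2,-3)
7. t=4/3 → L at (0,2); v=(2,-3)

Final position: (0,2)
Wall sequence: BLTRBTL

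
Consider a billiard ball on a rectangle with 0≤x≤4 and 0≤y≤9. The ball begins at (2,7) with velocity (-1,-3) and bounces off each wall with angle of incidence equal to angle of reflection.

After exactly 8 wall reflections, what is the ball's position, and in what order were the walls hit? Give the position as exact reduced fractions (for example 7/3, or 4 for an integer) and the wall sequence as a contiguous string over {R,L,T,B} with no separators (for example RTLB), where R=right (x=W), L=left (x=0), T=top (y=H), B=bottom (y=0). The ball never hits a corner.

Final position: (4,1)
Wall sequence: LBTRBLTR

1. t=2 → L at (0,1); v=(1,-3)
2. t=1/3 → B at (1/3,0); v=(1,3)
3. t=3 → T at (10/3,9); v=(1,-3)
4. t=2/3 → R at (4,7); v=(-1,-3)
5. t=7/3 → B at (5/3,0); v=(-1,3)
6. t=5/3 → L at (0,5); v=(1,3)
7. t=4/3 → T at (4/3,9); v=(1,-3)
8. t=8/3 → R at (4,1); v=(-1,-3)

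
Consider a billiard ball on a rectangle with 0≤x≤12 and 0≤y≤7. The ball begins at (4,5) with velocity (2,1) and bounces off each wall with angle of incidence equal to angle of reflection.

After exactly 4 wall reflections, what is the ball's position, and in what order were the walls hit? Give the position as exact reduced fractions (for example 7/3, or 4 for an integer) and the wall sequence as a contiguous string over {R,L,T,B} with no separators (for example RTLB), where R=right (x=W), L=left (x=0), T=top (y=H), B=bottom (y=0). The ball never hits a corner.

1. t=2 → T at (8,7); v=(2,-1)
2. t=2 → R at (12,5); v=(-2,-1)
3. t=5 → B at (2,0); v=(-2,1)
4. t=1 → L at (0,1); v=(2,1)

Final position: (0,1)
Wall sequence: TRBL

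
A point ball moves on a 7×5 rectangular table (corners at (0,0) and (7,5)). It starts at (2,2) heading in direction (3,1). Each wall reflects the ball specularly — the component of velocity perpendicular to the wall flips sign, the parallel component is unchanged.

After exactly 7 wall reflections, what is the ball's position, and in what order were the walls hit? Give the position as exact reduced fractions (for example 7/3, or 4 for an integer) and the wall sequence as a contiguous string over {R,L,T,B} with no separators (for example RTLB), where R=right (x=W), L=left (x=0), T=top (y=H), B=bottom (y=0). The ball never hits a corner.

1. t=5/3 → R at (7,11/3); v=(-3,1)
2. t=4/3 → T at (3,5); v=(-3,-1)
3. t=1 → L at (0,4); v=(3,-1)
4. t=7/3 → R at (7,5/3); v=(-3,-1)
5. t=5/3 → B at (2,0); v=(-3,1)
6. t=2/3 → L at (0,2/3); v=(3,1)
7. t=7/3 → R at (7,3); v=(-3,1)

Final position: (7,3)
Wall sequence: RTLRBLR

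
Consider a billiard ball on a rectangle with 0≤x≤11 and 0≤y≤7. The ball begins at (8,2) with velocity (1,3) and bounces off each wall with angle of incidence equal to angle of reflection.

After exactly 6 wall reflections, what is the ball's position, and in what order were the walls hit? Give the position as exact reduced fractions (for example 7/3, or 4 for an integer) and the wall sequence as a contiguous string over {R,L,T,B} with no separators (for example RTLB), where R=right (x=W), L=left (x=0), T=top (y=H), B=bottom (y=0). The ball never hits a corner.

1. t=5/3 → T at (29/3,7); v=(1,-3)
2. t=4/3 → R at (11,3); v=(-1,-3)
3. t=1 → B at (10,0); v=(-1,3)
4. t=7/3 → T at (23/3,7); v=(-1,-3)
5. t=7/3 → B at (16/3,0); v=(-1,3)
6. t=7/3 → T at (3,7); v=(-1,-3)

Final position: (3,7)
Wall sequence: TRBTBT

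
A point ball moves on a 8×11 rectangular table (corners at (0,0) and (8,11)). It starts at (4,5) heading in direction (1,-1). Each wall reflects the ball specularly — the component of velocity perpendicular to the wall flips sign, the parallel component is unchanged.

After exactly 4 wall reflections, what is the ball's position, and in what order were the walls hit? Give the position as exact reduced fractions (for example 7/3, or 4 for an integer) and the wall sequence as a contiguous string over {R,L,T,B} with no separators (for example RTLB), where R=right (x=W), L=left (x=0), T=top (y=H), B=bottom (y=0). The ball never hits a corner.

1. t=4 → R at (8,1); v=(-1,-1)
2. t=1 → B at (7,0); v=(-1,1)
3. t=7 → L at (0,7); v=(1,1)
4. t=4 → T at (4,11); v=(1,-1)

Final position: (4,11)
Wall sequence: RBLT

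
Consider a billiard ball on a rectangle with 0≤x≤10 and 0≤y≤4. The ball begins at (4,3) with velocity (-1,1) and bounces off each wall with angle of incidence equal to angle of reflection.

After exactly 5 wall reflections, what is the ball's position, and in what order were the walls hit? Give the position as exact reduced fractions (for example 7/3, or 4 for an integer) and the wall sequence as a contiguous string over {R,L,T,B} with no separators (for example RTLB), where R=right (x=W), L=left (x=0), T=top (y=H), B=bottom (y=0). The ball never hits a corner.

1. t=1 → T at (3,4); v=(-1,-1)
2. t=3 → L at (0,1); v=(1,-1)
3. t=1 → B at (1,0); v=(1,1)
4. t=4 → T at (5,4); v=(1,-1)
5. t=4 → B at (9,0); v=(1,1)

Final position: (9,0)
Wall sequence: TLBTB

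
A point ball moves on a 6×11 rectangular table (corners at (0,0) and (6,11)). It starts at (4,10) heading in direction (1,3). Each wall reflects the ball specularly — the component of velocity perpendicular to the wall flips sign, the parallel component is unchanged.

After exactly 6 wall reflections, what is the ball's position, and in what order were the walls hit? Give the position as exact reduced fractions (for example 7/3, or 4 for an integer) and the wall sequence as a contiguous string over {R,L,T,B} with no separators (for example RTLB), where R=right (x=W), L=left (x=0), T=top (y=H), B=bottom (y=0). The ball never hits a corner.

Final position: (10/3,0)
Wall sequence: TRBTLB

1. t=1/3 → T at (13/3,11); v=(1,-3)
2. t=5/3 → R at (6,6); v=(-1,-3)
3. t=2 → B at (4,0); v=(-1,3)
4. t=11/3 → T at (1/3,11); v=(-1,-3)
5. t=1/3 → L at (0,10); v=(1,-3)
6. t=10/3 → B at (10/3,0); v=(1,3)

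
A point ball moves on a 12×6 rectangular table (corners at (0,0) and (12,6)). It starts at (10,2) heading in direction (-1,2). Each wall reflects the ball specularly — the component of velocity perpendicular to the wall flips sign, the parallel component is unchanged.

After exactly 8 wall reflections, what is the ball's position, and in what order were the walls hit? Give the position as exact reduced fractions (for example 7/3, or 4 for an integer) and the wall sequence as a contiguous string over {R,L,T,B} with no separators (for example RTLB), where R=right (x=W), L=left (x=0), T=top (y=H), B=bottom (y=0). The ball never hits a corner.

1. t=2 → T at (8,6); v=(-1,-2)
2. t=3 → B at (5,0); v=(-1,2)
3. t=3 → T at (2,6); v=(-1,-2)
4. t=2 → L at (0,2); v=(1,-2)
5. t=1 → B at (1,0); v=(1,2)
6. t=3 → T at (4,6); v=(1,-2)
7. t=3 → B at (7,0); v=(1,2)
8. t=3 → T at (10,6); v=(1,-2)

Final position: (10,6)
Wall sequence: TBTLBTBT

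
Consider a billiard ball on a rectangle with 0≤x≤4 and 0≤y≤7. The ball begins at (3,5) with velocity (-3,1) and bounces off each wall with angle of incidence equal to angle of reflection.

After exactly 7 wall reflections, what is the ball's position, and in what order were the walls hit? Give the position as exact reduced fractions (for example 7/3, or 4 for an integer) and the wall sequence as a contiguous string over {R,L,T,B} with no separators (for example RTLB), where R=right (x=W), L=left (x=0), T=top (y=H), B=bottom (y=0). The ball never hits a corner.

1. t=1 → L at (0,6); v=(3,1)
2. t=1 → T at (3,7); v=(3,-1)
3. t=1/3 → R at (4,20/3); v=(-3,-1)
4. t=4/3 → L at (0,16/3); v=(3,-1)
5. t=4/3 → R at (4,4); v=(-3,-1)
6. t=4/3 → L at (0,8/3); v=(3,-1)
7. t=4/3 → R at (4,4/3); v=(-3,-1)

Final position: (4,4/3)
Wall sequence: LTRLRLR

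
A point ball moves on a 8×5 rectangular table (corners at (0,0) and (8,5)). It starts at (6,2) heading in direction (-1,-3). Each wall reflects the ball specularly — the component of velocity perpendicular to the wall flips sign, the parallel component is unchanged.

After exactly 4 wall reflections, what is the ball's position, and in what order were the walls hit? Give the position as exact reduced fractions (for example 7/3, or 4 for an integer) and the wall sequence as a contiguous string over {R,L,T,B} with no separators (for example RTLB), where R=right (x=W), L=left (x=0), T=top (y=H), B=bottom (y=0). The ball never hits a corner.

Final position: (1/3,5)
Wall sequence: BTBT

1. t=2/3 → B at (16/3,0); v=(-1,3)
2. t=5/3 → T at (11/3,5); v=(-1,-3)
3. t=5/3 → B at (2,0); v=(-1,3)
4. t=5/3 → T at (1/3,5); v=(-1,-3)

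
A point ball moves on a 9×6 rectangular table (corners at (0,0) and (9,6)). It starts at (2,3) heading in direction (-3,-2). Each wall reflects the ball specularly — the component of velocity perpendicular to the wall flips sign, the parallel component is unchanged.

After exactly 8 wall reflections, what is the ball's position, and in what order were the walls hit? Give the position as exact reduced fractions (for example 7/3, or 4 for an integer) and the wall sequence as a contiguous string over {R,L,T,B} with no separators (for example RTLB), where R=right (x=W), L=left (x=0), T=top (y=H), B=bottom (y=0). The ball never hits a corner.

1. t=2/3 → L at (0,5/3); v=(3,-2)
2. t=5/6 → B at (5/2,0); v=(3,2)
3. t=13/6 → R at (9,13/3); v=(-3,2)
4. t=5/6 → T at (13/2,6); v=(-3,-2)
5. t=13/6 → L at (0,5/3); v=(3,-2)
6. t=5/6 → B at (5/2,0); v=(3,2)
7. t=13/6 → R at (9,13/3); v=(-3,2)
8. t=5/6 → T at (13/2,6); v=(-3,-2)

Final position: (13/2,6)
Wall sequence: LBRTLBRT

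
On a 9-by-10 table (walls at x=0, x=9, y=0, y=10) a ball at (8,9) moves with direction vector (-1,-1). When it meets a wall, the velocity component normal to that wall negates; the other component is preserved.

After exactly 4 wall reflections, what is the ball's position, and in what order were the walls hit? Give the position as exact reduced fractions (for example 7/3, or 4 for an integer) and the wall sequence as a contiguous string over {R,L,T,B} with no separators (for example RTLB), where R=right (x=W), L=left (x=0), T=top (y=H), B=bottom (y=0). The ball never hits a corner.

1. t=8 → L at (0,1); v=(1,-1)
2. t=1 → B at (1,0); v=(1,1)
3. t=8 → R at (9,8); v=(-1,1)
4. t=2 → T at (7,10); v=(-1,-1)

Final position: (7,10)
Wall sequence: LBRT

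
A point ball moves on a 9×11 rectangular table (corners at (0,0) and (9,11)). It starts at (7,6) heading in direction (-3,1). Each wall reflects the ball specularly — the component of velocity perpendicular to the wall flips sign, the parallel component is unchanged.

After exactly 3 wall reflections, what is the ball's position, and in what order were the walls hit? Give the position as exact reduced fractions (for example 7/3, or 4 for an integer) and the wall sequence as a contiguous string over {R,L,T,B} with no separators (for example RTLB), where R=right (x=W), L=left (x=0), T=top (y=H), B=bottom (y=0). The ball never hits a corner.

Final position: (9,32/3)
Wall sequence: LTR

1. t=7/3 → L at (0,25/3); v=(3,1)
2. t=8/3 → T at (8,11); v=(3,-1)
3. t=1/3 → R at (9,32/3); v=(-3,-1)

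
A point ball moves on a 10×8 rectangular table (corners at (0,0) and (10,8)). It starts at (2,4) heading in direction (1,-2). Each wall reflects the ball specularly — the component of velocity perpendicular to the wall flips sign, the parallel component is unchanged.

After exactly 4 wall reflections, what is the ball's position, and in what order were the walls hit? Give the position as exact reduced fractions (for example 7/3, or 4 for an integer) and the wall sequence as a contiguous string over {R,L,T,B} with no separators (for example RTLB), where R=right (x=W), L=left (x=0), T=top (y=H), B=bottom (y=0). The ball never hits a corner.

Final position: (8,0)
Wall sequence: BTRB

1. t=2 → B at (4,0); v=(1,2)
2. t=4 → T at (8,8); v=(1,-2)
3. t=2 → R at (10,4); v=(-1,-2)
4. t=2 → B at (8,0); v=(-1,2)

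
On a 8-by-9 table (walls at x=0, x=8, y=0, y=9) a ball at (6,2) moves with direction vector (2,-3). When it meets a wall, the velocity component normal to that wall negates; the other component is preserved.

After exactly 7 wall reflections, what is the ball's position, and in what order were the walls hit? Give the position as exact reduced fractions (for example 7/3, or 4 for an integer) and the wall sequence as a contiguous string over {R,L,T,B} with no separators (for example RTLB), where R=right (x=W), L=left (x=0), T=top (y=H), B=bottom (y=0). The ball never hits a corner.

Final position: (20/3,9)
Wall sequence: BRTLBRT

1. t=2/3 → B at (22/3,0); v=(2,3)
2. t=1/3 → R at (8,1); v=(-2,3)
3. t=8/3 → T at (8/3,9); v=(-2,-3)
4. t=4/3 → L at (0,5); v=(2,-3)
5. t=5/3 → B at (10/3,0); v=(2,3)
6. t=7/3 → R at (8,7); v=(-2,3)
7. t=2/3 → T at (20/3,9); v=(-2,-3)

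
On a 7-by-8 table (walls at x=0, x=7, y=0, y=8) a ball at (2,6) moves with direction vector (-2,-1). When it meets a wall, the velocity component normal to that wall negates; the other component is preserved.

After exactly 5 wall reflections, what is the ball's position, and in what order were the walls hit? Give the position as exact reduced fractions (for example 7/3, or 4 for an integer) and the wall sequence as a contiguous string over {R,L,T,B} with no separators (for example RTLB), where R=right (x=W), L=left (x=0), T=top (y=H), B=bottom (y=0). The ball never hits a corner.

Final position: (7,11/2)
Wall sequence: LRBLR

1. t=1 → L at (0,5); v=(2,-1)
2. t=7/2 → R at (7,3/2); v=(-2,-1)
3. t=3/2 → B at (4,0); v=(-2,1)
4. t=2 → L at (0,2); v=(2,1)
5. t=7/2 → R at (7,11/2); v=(-2,1)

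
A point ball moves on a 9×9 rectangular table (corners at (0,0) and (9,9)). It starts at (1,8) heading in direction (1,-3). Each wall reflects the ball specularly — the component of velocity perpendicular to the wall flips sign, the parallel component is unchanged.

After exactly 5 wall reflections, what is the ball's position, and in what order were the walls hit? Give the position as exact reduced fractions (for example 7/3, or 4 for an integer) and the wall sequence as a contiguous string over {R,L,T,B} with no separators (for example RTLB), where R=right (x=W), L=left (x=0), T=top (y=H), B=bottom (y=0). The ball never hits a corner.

Final position: (16/3,9)
Wall sequence: BTRBT

1. t=8/3 → B at (11/3,0); v=(1,3)
2. t=3 → T at (20/3,9); v=(1,-3)
3. t=7/3 → R at (9,2); v=(-1,-3)
4. t=2/3 → B at (25/3,0); v=(-1,3)
5. t=3 → T at (16/3,9); v=(-1,-3)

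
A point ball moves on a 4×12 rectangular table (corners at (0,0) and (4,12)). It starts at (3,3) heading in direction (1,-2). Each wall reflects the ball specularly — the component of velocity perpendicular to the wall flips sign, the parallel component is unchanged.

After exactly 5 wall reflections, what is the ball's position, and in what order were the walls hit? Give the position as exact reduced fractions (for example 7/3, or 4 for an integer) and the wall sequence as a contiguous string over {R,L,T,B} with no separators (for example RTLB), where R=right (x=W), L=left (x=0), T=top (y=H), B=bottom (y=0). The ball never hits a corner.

Final position: (4,9)
Wall sequence: RBLTR

1. t=1 → R at (4,1); v=(-1,-2)
2. t=1/2 → B at (7/2,0); v=(-1,2)
3. t=7/2 → L at (0,7); v=(1,2)
4. t=5/2 → T at (5/2,12); v=(1,-2)
5. t=3/2 → R at (4,9); v=(-1,-2)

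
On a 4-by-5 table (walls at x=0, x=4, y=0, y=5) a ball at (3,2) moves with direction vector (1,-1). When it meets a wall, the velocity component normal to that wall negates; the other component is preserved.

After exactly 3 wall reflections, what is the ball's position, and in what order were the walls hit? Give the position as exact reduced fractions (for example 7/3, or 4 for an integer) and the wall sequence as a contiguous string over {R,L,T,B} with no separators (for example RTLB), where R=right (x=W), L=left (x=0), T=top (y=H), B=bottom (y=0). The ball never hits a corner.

Final position: (0,3)
Wall sequence: RBL

1. t=1 → R at (4,1); v=(-1,-1)
2. t=1 → B at (3,0); v=(-1,1)
3. t=3 → L at (0,3); v=(1,1)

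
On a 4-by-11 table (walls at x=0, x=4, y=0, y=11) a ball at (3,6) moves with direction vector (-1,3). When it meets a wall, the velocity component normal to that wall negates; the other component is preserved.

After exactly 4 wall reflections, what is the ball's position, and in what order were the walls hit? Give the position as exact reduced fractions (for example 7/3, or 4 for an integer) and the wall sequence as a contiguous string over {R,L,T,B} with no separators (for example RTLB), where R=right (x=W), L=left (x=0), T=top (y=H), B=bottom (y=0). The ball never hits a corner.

1. t=5/3 → T at (4/3,11); v=(-1,-3)
2. t=4/3 → L at (0,7); v=(1,-3)
3. t=7/3 → B at (7/3,0); v=(1,3)
4. t=5/3 → R at (4,5); v=(-1,3)

Final position: (4,5)
Wall sequence: TLBR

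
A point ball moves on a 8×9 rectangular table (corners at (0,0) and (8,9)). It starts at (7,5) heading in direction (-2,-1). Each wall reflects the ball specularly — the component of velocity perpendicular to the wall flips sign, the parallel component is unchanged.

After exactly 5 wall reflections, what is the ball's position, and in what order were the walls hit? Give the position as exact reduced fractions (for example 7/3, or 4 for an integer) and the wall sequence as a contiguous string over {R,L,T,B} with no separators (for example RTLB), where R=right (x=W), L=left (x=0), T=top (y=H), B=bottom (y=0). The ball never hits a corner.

1. t=7/2 → L at (0,3/2); v=(2,-1)
2. t=3/2 → B at (3,0); v=(2,1)
3. t=5/2 → R at (8,5/2); v=(-2,1)
4. t=4 → L at (0,13/2); v=(2,1)
5. t=5/2 → T at (5,9); v=(2,-1)

Final position: (5,9)
Wall sequence: LBRLT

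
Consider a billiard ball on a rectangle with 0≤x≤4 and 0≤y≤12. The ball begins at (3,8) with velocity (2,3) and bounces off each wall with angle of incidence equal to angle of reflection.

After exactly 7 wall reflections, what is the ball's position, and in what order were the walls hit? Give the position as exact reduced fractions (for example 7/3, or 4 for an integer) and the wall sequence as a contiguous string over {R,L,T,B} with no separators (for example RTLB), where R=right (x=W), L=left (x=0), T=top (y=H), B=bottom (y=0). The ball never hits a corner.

Final position: (4,19/2)
Wall sequence: RTLRBLR

1. t=1/2 → R at (4,19/2); v=(-2,3)
2. t=5/6 → T at (7/3,12); v=(-2,-3)
3. t=7/6 → L at (0,17/2); v=(2,-3)
4. t=2 → R at (4,5/2); v=(-2,-3)
5. t=5/6 → B at (7/3,0); v=(-2,3)
6. t=7/6 → L at (0,7/2); v=(2,3)
7. t=2 → R at (4,19/2); v=(-2,3)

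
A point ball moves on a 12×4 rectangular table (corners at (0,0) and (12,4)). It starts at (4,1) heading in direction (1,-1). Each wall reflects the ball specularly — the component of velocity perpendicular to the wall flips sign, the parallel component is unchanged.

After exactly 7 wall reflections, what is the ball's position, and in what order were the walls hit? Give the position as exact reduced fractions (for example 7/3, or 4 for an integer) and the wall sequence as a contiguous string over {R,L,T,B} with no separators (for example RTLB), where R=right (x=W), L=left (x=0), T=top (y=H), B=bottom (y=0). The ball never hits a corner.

Final position: (0,3)
Wall sequence: BTRBTBL

1. t=1 → B at (5,0); v=(1,1)
2. t=4 → T at (9,4); v=(1,-1)
3. t=3 → R at (12,1); v=(-1,-1)
4. t=1 → B at (11,0); v=(-1,1)
5. t=4 → T at (7,4); v=(-1,-1)
6. t=4 → B at (3,0); v=(-1,1)
7. t=3 → L at (0,3); v=(1,1)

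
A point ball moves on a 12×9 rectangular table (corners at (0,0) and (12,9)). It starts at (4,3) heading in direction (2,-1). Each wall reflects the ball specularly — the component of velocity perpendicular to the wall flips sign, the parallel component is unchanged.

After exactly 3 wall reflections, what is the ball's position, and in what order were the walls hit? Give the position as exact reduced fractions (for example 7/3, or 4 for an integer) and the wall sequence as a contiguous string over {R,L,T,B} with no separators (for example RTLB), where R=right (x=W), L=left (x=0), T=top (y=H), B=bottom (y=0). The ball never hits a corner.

1. t=3 → B at (10,0); v=(2,1)
2. t=1 → R at (12,1); v=(-2,1)
3. t=6 → L at (0,7); v=(2,1)

Final position: (0,7)
Wall sequence: BRL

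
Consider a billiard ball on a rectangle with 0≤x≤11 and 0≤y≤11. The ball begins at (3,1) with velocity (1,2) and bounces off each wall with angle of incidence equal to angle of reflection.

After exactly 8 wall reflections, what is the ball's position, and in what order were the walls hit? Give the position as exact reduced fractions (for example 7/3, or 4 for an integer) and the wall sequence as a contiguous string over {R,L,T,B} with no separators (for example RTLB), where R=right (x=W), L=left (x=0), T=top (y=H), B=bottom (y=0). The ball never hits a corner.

1. t=5 → T at (8,11); v=(1,-2)
2. t=3 → R at (11,5); v=(-1,-2)
3. t=5/2 → B at (17/2,0); v=(-1,2)
4. t=11/2 → T at (3,11); v=(-1,-2)
5. t=3 → L at (0,5); v=(1,-2)
6. t=5/2 → B at (5/2,0); v=(1,2)
7. t=11/2 → T at (8,11); v=(1,-2)
8. t=3 → R at (11,5); v=(-1,-2)

Final position: (11,5)
Wall sequence: TRBTLBTR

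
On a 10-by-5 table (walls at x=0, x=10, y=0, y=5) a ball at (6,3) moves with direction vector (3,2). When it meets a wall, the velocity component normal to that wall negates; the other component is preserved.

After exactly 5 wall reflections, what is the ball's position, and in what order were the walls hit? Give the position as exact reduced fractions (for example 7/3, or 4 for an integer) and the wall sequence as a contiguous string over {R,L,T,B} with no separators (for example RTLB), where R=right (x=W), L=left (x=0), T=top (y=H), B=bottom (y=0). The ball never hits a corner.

1. t=1 → T at (9,5); v=(3,-2)
2. t=1/3 → R at (10,13/3); v=(-3,-2)
3. t=13/6 → B at (7/2,0); v=(-3,2)
4. t=7/6 → L at (0,7/3); v=(3,2)
5. t=4/3 → T at (4,5); v=(3,-2)

Final position: (4,5)
Wall sequence: TRBLT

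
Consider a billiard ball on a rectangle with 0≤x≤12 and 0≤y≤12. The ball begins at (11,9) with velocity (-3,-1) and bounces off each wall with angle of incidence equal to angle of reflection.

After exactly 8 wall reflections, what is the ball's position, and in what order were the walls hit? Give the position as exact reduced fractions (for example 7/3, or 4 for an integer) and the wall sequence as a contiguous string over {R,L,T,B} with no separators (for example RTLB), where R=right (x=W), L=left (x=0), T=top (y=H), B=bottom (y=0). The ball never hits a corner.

Final position: (12,28/3)
Wall sequence: LRBLRLTR

1. t=11/3 → L at (0,16/3); v=(3,-1)
2. t=4 → R at (12,4/3); v=(-3,-1)
3. t=4/3 → B at (8,0); v=(-3,1)
4. t=8/3 → L at (0,8/3); v=(3,1)
5. t=4 → R at (12,20/3); v=(-3,1)
6. t=4 → L at (0,32/3); v=(3,1)
7. t=4/3 → T at (4,12); v=(3,-1)
8. t=8/3 → R at (12,28/3); v=(-3,-1)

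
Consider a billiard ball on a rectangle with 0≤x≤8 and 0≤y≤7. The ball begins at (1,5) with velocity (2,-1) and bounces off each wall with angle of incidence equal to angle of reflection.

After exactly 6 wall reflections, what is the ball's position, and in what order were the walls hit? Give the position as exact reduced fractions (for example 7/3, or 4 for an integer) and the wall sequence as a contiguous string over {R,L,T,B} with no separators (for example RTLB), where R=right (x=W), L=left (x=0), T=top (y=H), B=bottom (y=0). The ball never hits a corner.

Final position: (0,7/2)
Wall sequence: RBLRTL

1. t=7/2 → R at (8,3/2); v=(-2,-1)
2. t=3/2 → B at (5,0); v=(-2,1)
3. t=5/2 → L at (0,5/2); v=(2,1)
4. t=4 → R at (8,13/2); v=(-2,1)
5. t=1/2 → T at (7,7); v=(-2,-1)
6. t=7/2 → L at (0,7/2); v=(2,-1)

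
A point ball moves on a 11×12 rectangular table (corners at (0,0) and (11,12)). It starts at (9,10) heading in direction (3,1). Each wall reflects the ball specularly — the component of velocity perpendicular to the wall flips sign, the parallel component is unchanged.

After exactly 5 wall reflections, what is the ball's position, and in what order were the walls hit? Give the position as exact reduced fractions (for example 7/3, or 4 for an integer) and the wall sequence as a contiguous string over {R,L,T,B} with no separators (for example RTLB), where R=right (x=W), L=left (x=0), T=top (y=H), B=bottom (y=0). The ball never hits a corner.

Final position: (0,7/3)
Wall sequence: RTLRL

1. t=2/3 → R at (11,32/3); v=(-3,1)
2. t=4/3 → T at (7,12); v=(-3,-1)
3. t=7/3 → L at (0,29/3); v=(3,-1)
4. t=11/3 → R at (11,6); v=(-3,-1)
5. t=11/3 → L at (0,7/3); v=(3,-1)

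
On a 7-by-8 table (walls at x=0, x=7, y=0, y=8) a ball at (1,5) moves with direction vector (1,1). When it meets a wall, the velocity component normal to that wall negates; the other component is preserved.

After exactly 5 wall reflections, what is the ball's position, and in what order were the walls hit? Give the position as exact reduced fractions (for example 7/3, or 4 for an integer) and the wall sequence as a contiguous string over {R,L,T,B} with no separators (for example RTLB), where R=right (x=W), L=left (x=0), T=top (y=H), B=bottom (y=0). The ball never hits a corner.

1. t=3 → T at (4,8); v=(1,-1)
2. t=3 → R at (7,5); v=(-1,-1)
3. t=5 → B at (2,0); v=(-1,1)
4. t=2 → L at (0,2); v=(1,1)
5. t=6 → T at (6,8); v=(1,-1)

Final position: (6,8)
Wall sequence: TRBLT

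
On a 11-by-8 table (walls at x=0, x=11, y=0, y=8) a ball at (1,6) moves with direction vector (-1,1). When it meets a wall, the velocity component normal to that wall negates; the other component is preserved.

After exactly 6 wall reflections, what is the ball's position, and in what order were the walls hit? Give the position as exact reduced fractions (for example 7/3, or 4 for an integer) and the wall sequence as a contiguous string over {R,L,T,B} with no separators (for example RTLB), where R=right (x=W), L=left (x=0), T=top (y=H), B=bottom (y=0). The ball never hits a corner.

Final position: (0,3)
Wall sequence: LTBRTL

1. t=1 → L at (0,7); v=(1,1)
2. t=1 → T at (1,8); v=(1,-1)
3. t=8 → B at (9,0); v=(1,1)
4. t=2 → R at (11,2); v=(-1,1)
5. t=6 → T at (5,8); v=(-1,-1)
6. t=5 → L at (0,3); v=(1,-1)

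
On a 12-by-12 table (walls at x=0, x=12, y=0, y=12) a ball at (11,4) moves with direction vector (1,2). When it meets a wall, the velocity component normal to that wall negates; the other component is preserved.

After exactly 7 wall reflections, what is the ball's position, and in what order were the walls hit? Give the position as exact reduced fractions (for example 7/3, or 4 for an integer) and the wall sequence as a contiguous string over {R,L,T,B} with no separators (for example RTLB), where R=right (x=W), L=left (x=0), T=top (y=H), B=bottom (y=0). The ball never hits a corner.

1. t=1 → R at (12,6); v=(-1,2)
2. t=3 → T at (9,12); v=(-1,-2)
3. t=6 → B at (3,0); v=(-1,2)
4. t=3 → L at (0,6); v=(1,2)
5. t=3 → T at (3,12); v=(1,-2)
6. t=6 → B at (9,0); v=(1,2)
7. t=3 → R at (12,6); v=(-1,2)

Final position: (12,6)
Wall sequence: RTBLTBR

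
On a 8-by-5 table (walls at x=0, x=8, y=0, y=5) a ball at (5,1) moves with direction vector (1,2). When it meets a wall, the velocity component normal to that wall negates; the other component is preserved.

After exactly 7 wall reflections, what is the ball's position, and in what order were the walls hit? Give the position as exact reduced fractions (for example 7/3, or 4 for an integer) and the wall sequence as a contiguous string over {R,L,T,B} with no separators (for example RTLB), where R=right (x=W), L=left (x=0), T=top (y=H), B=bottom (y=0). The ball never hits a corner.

Final position: (1,5)
Wall sequence: TRBTBLT

1. t=2 → T at (7,5); v=(1,-2)
2. t=1 → R at (8,3); v=(-1,-2)
3. t=3/2 → B at (13/2,0); v=(-1,2)
4. t=5/2 → T at (4,5); v=(-1,-2)
5. t=5/2 → B at (3/2,0); v=(-1,2)
6. t=3/2 → L at (0,3); v=(1,2)
7. t=1 → T at (1,5); v=(1,-2)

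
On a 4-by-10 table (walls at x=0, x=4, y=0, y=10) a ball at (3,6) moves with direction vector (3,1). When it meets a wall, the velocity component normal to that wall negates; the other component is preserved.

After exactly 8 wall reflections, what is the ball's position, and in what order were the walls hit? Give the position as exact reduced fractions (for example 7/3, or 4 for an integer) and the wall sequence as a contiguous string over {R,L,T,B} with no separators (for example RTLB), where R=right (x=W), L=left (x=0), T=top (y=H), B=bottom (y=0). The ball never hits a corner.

1. t=1/3 → R at (4,19/3); v=(-3,1)
2. t=4/3 → L at (0,23/3); v=(3,1)
3. t=4/3 → R at (4,9); v=(-3,1)
4. t=1 → T at (1,10); v=(-3,-1)
5. t=1/3 → L at (0,29/3); v=(3,-1)
6. t=4/3 → R at (4,25/3); v=(-3,-1)
7. t=4/3 → L at (0,7); v=(3,-1)
8. t=4/3 → R at (4,17/3); v=(-3,-1)

Final position: (4,17/3)
Wall sequence: RLRTLRLR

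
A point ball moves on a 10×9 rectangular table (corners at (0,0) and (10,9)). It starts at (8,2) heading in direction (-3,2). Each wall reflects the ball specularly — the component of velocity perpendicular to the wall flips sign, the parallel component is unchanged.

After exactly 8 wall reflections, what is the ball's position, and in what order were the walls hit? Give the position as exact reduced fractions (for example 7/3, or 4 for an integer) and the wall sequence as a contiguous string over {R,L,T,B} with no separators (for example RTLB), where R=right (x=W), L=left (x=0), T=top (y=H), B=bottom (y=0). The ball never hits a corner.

Final position: (0,2)
Wall sequence: LTRBLTRL

1. t=8/3 → L at (0,22/3); v=(3,2)
2. t=5/6 → T at (5/2,9); v=(3,-2)
3. t=5/2 → R at (10,4); v=(-3,-2)
4. t=2 → B at (4,0); v=(-3,2)
5. t=4/3 → L at (0,8/3); v=(3,2)
6. t=19/6 → T at (19/2,9); v=(3,-2)
7. t=1/6 → R at (10,26/3); v=(-3,-2)
8. t=10/3 → L at (0,2); v=(3,-2)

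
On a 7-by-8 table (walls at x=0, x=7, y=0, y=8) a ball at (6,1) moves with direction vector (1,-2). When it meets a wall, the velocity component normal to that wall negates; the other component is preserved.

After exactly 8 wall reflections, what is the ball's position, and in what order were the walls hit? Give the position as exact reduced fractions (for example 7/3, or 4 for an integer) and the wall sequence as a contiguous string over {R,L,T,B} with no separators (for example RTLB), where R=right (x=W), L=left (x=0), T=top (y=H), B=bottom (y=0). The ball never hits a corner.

Final position: (11/2,0)
Wall sequence: BRTLBTRB

1. t=1/2 → B at (13/2,0); v=(1,2)
2. t=1/2 → R at (7,1); v=(-1,2)
3. t=7/2 → T at (7/2,8); v=(-1,-2)
4. t=7/2 → L at (0,1); v=(1,-2)
5. t=1/2 → B at (1/2,0); v=(1,2)
6. t=4 → T at (9/2,8); v=(1,-2)
7. t=5/2 → R at (7,3); v=(-1,-2)
8. t=3/2 → B at (11/2,0); v=(-1,2)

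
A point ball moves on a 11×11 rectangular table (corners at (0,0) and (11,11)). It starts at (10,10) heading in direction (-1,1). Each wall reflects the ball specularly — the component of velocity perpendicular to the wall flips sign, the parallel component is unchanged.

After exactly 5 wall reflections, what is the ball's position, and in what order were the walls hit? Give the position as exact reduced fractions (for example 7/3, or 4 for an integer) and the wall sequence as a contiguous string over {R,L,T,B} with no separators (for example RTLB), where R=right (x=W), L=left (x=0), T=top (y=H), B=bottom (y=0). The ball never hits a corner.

1. t=1 → T at (9,11); v=(-1,-1)
2. t=9 → L at (0,2); v=(1,-1)
3. t=2 → B at (2,0); v=(1,1)
4. t=9 → R at (11,9); v=(-1,1)
5. t=2 → T at (9,11); v=(-1,-1)

Final position: (9,11)
Wall sequence: TLBRT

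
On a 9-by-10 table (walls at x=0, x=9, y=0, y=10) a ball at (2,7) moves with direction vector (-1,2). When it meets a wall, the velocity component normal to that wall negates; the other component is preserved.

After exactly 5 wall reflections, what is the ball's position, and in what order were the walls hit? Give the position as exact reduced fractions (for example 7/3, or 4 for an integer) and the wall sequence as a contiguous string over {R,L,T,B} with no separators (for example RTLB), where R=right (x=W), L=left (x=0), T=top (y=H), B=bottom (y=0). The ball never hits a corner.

Final position: (17/2,10)
Wall sequence: TLBRT

1. t=3/2 → T at (1/2,10); v=(-1,-2)
2. t=1/2 → L at (0,9); v=(1,-2)
3. t=9/2 → B at (9/2,0); v=(1,2)
4. t=9/2 → R at (9,9); v=(-1,2)
5. t=1/2 → T at (17/2,10); v=(-1,-2)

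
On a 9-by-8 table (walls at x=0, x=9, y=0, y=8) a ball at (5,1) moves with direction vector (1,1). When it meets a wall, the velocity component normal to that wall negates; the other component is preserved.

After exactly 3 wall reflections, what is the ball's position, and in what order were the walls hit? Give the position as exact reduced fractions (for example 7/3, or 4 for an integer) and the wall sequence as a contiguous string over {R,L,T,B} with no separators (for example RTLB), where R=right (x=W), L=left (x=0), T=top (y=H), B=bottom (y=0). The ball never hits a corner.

Final position: (0,2)
Wall sequence: RTL

1. t=4 → R at (9,5); v=(-1,1)
2. t=3 → T at (6,8); v=(-1,-1)
3. t=6 → L at (0,2); v=(1,-1)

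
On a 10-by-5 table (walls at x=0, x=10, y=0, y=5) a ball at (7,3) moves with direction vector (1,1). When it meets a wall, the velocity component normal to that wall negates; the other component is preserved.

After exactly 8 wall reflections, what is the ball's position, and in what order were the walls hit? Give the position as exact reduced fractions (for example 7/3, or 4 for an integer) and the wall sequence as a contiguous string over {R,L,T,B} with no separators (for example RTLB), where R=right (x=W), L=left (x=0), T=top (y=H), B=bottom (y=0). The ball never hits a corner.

Final position: (10,4)
Wall sequence: TRBTLBTR

1. t=2 → T at (9,5); v=(1,-1)
2. t=1 → R at (10,4); v=(-1,-1)
3. t=4 → B at (6,0); v=(-1,1)
4. t=5 → T at (1,5); v=(-1,-1)
5. t=1 → L at (0,4); v=(1,-1)
6. t=4 → B at (4,0); v=(1,1)
7. t=5 → T at (9,5); v=(1,-1)
8. t=1 → R at (10,4); v=(-1,-1)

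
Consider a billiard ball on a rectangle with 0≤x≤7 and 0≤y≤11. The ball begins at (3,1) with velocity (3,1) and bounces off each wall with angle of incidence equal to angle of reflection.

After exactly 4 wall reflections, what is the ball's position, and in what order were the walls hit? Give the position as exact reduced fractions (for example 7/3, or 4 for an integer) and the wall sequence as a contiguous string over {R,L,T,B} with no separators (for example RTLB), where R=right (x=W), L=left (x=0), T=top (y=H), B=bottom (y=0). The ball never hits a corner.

1. t=4/3 → R at (7,7/3); v=(-3,1)
2. t=7/3 → L at (0,14/3); v=(3,1)
3. t=7/3 → R at (7,7); v=(-3,1)
4. t=7/3 → L at (0,28/3); v=(3,1)

Final position: (0,28/3)
Wall sequence: RLRL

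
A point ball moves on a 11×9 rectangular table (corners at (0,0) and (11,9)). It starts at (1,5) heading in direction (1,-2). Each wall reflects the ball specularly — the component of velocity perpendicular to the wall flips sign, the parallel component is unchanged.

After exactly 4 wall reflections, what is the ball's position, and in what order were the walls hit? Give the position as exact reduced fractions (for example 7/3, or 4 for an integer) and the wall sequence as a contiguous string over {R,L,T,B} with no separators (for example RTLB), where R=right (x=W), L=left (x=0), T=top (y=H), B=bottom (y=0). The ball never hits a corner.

1. t=5/2 → B at (7/2,0); v=(1,2)
2. t=9/2 → T at (8,9); v=(1,-2)
3. t=3 → R at (11,3); v=(-1,-2)
4. t=3/2 → B at (19/2,0); v=(-1,2)

Final position: (19/2,0)
Wall sequence: BTRB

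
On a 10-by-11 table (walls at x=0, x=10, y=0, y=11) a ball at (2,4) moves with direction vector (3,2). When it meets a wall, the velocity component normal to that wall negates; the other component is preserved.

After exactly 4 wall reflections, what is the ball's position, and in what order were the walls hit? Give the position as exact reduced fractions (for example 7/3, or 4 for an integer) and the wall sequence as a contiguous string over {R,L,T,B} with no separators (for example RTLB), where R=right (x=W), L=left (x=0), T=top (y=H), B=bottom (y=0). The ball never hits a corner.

Final position: (9,0)
Wall sequence: RTLB

1. t=8/3 → R at (10,28/3); v=(-3,2)
2. t=5/6 → T at (15/2,11); v=(-3,-2)
3. t=5/2 → L at (0,6); v=(3,-2)
4. t=3 → B at (9,0); v=(3,2)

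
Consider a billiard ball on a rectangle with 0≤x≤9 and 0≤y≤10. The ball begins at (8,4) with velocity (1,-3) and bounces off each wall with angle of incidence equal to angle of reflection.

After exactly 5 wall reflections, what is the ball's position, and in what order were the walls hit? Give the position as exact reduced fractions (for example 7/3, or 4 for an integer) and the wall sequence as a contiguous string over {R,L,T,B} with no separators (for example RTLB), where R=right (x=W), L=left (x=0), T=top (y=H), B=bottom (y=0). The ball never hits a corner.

Final position: (0,6)
Wall sequence: RBTBL

1. t=1 → R at (9,1); v=(-1,-3)
2. t=1/3 → B at (26/3,0); v=(-1,3)
3. t=10/3 → T at (16/3,10); v=(-1,-3)
4. t=10/3 → B at (2,0); v=(-1,3)
5. t=2 → L at (0,6); v=(1,3)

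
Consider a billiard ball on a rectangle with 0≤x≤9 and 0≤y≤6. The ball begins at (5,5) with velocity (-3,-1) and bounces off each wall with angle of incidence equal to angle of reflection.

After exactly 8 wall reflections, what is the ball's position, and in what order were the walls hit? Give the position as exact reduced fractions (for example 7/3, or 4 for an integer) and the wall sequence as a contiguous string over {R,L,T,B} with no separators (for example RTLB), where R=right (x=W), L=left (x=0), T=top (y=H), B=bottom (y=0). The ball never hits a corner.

1. t=5/3 → L at (0,10/3); v=(3,-1)
2. t=3 → R at (9,1/3); v=(-3,-1)
3. t=1/3 → B at (8,0); v=(-3,1)
4. t=8/3 → L at (0,8/3); v=(3,1)
5. t=3 → R at (9,17/3); v=(-3,1)
6. t=1/3 → T at (8,6); v=(-3,-1)
7. t=8/3 → L at (0,10/3); v=(3,-1)
8. t=3 → R at (9,1/3); v=(-3,-1)

Final position: (9,1/3)
Wall sequence: LRBLRTLR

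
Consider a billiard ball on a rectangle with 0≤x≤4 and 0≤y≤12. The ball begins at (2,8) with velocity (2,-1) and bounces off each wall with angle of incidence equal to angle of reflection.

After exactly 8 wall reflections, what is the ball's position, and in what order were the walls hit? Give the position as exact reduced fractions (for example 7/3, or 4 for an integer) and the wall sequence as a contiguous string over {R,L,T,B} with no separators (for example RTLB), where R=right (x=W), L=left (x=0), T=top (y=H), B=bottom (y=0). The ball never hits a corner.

Final position: (4,5)
Wall sequence: RLRLBRLR

1. t=1 → R at (4,7); v=(-2,-1)
2. t=2 → L at (0,5); v=(2,-1)
3. t=2 → R at (4,3); v=(-2,-1)
4. t=2 → L at (0,1); v=(2,-1)
5. t=1 → B at (2,0); v=(2,1)
6. t=1 → R at (4,1); v=(-2,1)
7. t=2 → L at (0,3); v=(2,1)
8. t=2 → R at (4,5); v=(-2,1)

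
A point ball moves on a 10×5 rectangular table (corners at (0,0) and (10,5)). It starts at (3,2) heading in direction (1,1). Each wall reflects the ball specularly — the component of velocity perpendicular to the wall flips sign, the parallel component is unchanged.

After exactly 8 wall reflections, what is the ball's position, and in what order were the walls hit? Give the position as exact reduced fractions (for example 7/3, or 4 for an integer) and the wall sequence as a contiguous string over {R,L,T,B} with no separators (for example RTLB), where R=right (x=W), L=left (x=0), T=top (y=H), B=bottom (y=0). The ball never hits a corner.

1. t=3 → T at (6,5); v=(1,-1)
2. t=4 → R at (10,1); v=(-1,-1)
3. t=1 → B at (9,0); v=(-1,1)
4. t=5 → T at (4,5); v=(-1,-1)
5. t=4 → L at (0,1); v=(1,-1)
6. t=1 → B at (1,0); v=(1,1)
7. t=5 → T at (6,5); v=(1,-1)
8. t=4 → R at (10,1); v=(-1,-1)

Final position: (10,1)
Wall sequence: TRBTLBTR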